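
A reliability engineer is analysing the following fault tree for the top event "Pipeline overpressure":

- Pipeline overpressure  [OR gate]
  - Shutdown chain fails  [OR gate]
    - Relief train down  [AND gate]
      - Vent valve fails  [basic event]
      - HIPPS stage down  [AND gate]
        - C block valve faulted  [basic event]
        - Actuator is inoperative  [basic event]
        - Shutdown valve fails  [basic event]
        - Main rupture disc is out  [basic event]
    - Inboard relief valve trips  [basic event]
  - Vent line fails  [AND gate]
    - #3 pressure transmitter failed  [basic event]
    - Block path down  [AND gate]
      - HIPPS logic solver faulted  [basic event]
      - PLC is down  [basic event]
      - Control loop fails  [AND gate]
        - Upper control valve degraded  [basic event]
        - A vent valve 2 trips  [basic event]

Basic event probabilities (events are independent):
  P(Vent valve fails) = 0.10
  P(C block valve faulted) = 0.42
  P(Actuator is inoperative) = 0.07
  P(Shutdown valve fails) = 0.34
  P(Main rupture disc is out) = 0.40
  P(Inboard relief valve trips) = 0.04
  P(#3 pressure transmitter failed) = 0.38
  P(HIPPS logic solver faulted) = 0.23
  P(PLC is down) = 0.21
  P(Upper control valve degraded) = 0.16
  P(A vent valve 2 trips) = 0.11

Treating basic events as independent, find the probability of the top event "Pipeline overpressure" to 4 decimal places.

P(HIPPS stage down) [AND] = 0.42 × 0.07 × 0.34 × 0.40 = 0.003998
P(Relief train down) [AND] = 0.10 × 0.003998 = 0.000400
P(Shutdown chain fails) [OR] = 1 − (1−0.000400) × (1−0.04) = 0.040384
P(Control loop fails) [AND] = 0.16 × 0.11 = 0.017600
P(Block path down) [AND] = 0.23 × 0.21 × 0.017600 = 0.000850
P(Vent line fails) [AND] = 0.38 × 0.000850 = 0.000323
P(Pipeline overpressure) [OR] = 1 − (1−0.040384) × (1−0.000323) = 0.040694
Rounded to 4 decimal places: P(Pipeline overpressure) ≈ 0.0407.

0.0407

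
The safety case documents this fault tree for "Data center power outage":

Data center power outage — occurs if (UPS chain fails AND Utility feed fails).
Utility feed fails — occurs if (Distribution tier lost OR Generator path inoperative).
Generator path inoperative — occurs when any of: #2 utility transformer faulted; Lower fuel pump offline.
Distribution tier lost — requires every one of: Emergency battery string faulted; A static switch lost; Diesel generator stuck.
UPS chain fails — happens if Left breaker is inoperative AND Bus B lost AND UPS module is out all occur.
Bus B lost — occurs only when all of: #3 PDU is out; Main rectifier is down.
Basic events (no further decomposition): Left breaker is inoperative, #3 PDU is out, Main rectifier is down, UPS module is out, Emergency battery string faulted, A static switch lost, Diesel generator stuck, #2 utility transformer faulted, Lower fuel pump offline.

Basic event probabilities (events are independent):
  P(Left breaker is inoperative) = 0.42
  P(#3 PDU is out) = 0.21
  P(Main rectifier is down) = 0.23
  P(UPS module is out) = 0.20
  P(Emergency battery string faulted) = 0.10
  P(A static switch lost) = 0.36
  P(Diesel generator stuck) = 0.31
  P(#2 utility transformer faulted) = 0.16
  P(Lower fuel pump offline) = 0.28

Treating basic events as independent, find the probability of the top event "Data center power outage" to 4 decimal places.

P(Bus B lost) [AND] = 0.21 × 0.23 = 0.048300
P(UPS chain fails) [AND] = 0.42 × 0.048300 × 0.20 = 0.004057
P(Distribution tier lost) [AND] = 0.10 × 0.36 × 0.31 = 0.011160
P(Generator path inoperative) [OR] = 1 − (1−0.16) × (1−0.28) = 0.395200
P(Utility feed fails) [OR] = 1 − (1−0.011160) × (1−0.395200) = 0.401950
P(Data center power outage) [AND] = 0.004057 × 0.401950 = 0.001631
Rounded to 4 decimal places: P(Data center power outage) ≈ 0.0016.

0.0016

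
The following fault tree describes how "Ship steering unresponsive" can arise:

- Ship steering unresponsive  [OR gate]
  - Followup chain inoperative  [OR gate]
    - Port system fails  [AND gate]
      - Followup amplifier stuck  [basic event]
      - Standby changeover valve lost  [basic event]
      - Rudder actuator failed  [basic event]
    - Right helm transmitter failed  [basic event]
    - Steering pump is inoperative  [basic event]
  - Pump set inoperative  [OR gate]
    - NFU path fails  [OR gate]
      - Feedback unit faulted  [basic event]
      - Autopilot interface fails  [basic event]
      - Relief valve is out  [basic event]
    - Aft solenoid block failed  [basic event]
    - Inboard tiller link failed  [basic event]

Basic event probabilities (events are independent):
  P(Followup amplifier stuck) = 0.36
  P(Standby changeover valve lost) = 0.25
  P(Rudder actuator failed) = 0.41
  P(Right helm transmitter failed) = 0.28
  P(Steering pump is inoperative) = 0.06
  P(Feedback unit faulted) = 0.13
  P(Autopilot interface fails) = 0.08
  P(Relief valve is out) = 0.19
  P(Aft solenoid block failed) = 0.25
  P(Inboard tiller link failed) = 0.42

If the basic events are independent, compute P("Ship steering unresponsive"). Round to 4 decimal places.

0.8162

P(Port system fails) [AND] = 0.36 × 0.25 × 0.41 = 0.036900
P(Followup chain inoperative) [OR] = 1 − (1−0.036900) × (1−0.28) × (1−0.06) = 0.348174
P(NFU path fails) [OR] = 1 − (1−0.13) × (1−0.08) × (1−0.19) = 0.351676
P(Pump set inoperative) [OR] = 1 − (1−0.351676) × (1−0.25) × (1−0.42) = 0.717979
P(Ship steering unresponsive) [OR] = 1 − (1−0.348174) × (1−0.717979) = 0.816171
Rounded to 4 decimal places: P(Ship steering unresponsive) ≈ 0.8162.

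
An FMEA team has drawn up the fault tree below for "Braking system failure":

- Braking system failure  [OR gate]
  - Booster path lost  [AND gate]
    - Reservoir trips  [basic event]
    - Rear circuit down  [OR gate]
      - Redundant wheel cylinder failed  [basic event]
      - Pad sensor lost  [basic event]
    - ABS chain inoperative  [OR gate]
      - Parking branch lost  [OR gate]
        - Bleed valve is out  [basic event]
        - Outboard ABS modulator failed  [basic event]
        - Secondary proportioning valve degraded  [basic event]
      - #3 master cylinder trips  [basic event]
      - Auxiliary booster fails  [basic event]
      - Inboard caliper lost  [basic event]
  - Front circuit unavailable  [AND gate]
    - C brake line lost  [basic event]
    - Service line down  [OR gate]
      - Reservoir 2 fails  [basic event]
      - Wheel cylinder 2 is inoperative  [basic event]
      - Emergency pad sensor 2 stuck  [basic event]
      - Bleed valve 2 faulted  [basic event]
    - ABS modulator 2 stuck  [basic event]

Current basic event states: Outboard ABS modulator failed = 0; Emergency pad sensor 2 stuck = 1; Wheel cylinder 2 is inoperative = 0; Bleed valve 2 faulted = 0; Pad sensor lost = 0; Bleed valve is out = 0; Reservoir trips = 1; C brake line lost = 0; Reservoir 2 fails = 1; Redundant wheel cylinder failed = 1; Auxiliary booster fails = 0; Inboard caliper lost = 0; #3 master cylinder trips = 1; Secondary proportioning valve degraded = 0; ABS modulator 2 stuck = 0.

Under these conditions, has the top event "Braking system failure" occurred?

Rear circuit down [OR]: Redundant wheel cylinder failed=occurs, Pad sensor lost=not → at least one input occurs → occurs.
Parking branch lost [OR]: Bleed valve is out=not, Outboard ABS modulator failed=not, Secondary proportioning valve degraded=not → no input occurs → does not occur.
ABS chain inoperative [OR]: Parking branch lost=not, #3 master cylinder trips=occurs, Auxiliary booster fails=not, Inboard caliper lost=not → at least one input occurs → occurs.
Booster path lost [AND]: Reservoir trips=occurs, Rear circuit down=occurs, ABS chain inoperative=occurs → all inputs occur → occurs.
Service line down [OR]: Reservoir 2 fails=occurs, Wheel cylinder 2 is inoperative=not, Emergency pad sensor 2 stuck=occurs, Bleed valve 2 faulted=not → at least one input occurs → occurs.
Front circuit unavailable [AND]: C brake line lost=not, Service line down=occurs, ABS modulator 2 stuck=not → not all inputs occur → does not occur.
Braking system failure [OR]: Booster path lost=occurs, Front circuit unavailable=not → at least one input occurs → occurs.

Yes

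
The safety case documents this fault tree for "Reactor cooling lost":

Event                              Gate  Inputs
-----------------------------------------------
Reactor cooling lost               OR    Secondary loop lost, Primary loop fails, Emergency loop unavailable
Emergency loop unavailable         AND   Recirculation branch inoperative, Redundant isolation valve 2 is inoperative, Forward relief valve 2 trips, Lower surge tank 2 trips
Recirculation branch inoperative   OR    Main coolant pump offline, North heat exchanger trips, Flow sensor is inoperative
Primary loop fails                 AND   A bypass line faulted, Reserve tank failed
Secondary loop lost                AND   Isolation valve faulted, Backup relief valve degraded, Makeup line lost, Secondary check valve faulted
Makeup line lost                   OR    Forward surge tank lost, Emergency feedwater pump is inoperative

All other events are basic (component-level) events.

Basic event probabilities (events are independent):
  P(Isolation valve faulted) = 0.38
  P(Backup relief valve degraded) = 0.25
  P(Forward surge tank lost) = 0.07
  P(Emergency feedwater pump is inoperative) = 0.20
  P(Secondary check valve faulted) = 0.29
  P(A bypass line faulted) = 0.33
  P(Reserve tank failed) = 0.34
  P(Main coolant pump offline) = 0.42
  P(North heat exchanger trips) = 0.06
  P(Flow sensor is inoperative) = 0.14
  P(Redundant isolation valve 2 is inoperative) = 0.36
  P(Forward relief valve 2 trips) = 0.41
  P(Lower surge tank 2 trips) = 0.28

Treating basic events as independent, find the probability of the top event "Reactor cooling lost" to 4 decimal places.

0.1378

P(Makeup line lost) [OR] = 1 − (1−0.07) × (1−0.20) = 0.256000
P(Secondary loop lost) [AND] = 0.38 × 0.25 × 0.256000 × 0.29 = 0.007053
P(Primary loop fails) [AND] = 0.33 × 0.34 = 0.112200
P(Recirculation branch inoperative) [OR] = 1 − (1−0.42) × (1−0.06) × (1−0.14) = 0.531128
P(Emergency loop unavailable) [AND] = 0.531128 × 0.36 × 0.41 × 0.28 = 0.021950
P(Reactor cooling lost) [OR] = 1 − (1−0.007053) × (1−0.112200) × (1−0.021950) = 0.137811
Rounded to 4 decimal places: P(Reactor cooling lost) ≈ 0.1378.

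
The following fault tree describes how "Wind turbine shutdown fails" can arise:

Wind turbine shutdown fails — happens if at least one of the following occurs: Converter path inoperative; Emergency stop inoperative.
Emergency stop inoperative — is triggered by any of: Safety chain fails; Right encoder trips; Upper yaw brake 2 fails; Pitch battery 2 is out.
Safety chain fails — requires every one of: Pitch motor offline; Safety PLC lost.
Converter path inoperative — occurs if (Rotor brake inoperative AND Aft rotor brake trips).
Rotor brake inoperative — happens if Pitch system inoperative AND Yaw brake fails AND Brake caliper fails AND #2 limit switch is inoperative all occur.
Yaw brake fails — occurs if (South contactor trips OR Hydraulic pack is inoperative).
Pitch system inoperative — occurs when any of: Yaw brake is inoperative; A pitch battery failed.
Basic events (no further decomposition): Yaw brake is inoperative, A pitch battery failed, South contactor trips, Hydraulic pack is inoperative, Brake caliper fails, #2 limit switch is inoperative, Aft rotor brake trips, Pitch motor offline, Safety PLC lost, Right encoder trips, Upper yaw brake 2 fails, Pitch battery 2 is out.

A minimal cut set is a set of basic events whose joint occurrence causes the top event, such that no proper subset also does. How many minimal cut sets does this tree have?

8

Pitch system inoperative [OR]: union of children's cut sets → 2 cut set(s).
Yaw brake fails [OR]: union of children's cut sets → 2 cut set(s).
Rotor brake inoperative [AND]: one cut set from each child combined → 2 × 2 × 1 × 1 = 4 cut set(s).
Converter path inoperative [AND]: one cut set from each child combined → 4 × 1 = 4 cut set(s).
Safety chain fails [AND]: one cut set from each child combined → 1 × 1 = 1 cut set(s).
Emergency stop inoperative [OR]: union of children's cut sets → 4 cut set(s).
Wind turbine shutdown fails [OR]: union of children's cut sets → 8 cut set(s).
Minimal cut sets: {#2 limit switch is inoperative, Aft rotor brake trips, Brake caliper fails, South contactor trips, Yaw brake is inoperative}; {#2 limit switch is inoperative, Aft rotor brake trips, Brake caliper fails, Hydraulic pack is inoperative, Yaw brake is inoperative}; {#2 limit switch is inoperative, A pitch battery failed, Aft rotor brake trips, Brake caliper fails, South contactor trips}; {#2 limit switch is inoperative, A pitch battery failed, Aft rotor brake trips, Brake caliper fails, Hydraulic pack is inoperative}; {Pitch motor offline, Safety PLC lost}; {Right encoder trips}; {Upper yaw brake 2 fails}; {Pitch battery 2 is out}.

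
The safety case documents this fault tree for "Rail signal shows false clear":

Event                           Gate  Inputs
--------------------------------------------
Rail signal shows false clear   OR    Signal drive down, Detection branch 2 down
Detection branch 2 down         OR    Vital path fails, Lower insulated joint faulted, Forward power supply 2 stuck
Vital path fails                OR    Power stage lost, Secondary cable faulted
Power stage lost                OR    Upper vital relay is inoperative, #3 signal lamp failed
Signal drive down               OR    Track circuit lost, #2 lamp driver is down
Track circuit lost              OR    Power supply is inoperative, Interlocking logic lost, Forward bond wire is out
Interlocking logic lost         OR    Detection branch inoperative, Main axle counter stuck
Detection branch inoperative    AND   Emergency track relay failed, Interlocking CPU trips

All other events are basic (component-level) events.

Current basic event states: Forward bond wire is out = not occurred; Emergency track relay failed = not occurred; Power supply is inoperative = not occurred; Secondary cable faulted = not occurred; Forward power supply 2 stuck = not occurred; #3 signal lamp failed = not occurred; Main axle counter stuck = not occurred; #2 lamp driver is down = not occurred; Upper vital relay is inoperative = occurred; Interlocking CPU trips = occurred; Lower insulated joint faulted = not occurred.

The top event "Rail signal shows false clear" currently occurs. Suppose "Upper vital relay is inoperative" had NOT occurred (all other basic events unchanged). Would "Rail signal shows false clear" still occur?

No

Counterfactual: set "Upper vital relay is inoperative" to not occurred.
Detection branch inoperative [AND]: Emergency track relay failed=not, Interlocking CPU trips=occurs → not all inputs occur → does not occur.
Interlocking logic lost [OR]: Detection branch inoperative=not, Main axle counter stuck=not → no input occurs → does not occur.
Track circuit lost [OR]: Power supply is inoperative=not, Interlocking logic lost=not, Forward bond wire is out=not → no input occurs → does not occur.
Signal drive down [OR]: Track circuit lost=not, #2 lamp driver is down=not → no input occurs → does not occur.
Power stage lost [OR]: Upper vital relay is inoperative=not, #3 signal lamp failed=not → no input occurs → does not occur.
Vital path fails [OR]: Power stage lost=not, Secondary cable faulted=not → no input occurs → does not occur.
Detection branch 2 down [OR]: Vital path fails=not, Lower insulated joint faulted=not, Forward power supply 2 stuck=not → no input occurs → does not occur.
Rail signal shows false clear [OR]: Signal drive down=not, Detection branch 2 down=not → no input occurs → does not occur.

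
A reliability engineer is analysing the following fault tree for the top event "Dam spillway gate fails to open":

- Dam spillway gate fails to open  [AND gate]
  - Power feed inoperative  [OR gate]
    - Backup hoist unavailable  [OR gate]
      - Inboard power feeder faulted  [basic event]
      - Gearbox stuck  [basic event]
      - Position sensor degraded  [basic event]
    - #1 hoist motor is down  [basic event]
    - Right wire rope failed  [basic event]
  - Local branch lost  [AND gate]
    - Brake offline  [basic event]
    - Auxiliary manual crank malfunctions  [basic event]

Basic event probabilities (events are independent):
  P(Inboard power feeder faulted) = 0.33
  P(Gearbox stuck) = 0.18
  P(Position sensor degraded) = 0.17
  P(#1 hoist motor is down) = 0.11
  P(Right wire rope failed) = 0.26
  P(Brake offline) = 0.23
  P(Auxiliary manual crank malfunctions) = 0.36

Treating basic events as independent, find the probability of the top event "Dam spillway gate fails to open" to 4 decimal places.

0.0579

P(Backup hoist unavailable) [OR] = 1 − (1−0.33) × (1−0.18) × (1−0.17) = 0.543998
P(Power feed inoperative) [OR] = 1 − (1−0.543998) × (1−0.11) × (1−0.26) = 0.699677
P(Local branch lost) [AND] = 0.23 × 0.36 = 0.082800
P(Dam spillway gate fails to open) [AND] = 0.699677 × 0.082800 = 0.057933
Rounded to 4 decimal places: P(Dam spillway gate fails to open) ≈ 0.0579.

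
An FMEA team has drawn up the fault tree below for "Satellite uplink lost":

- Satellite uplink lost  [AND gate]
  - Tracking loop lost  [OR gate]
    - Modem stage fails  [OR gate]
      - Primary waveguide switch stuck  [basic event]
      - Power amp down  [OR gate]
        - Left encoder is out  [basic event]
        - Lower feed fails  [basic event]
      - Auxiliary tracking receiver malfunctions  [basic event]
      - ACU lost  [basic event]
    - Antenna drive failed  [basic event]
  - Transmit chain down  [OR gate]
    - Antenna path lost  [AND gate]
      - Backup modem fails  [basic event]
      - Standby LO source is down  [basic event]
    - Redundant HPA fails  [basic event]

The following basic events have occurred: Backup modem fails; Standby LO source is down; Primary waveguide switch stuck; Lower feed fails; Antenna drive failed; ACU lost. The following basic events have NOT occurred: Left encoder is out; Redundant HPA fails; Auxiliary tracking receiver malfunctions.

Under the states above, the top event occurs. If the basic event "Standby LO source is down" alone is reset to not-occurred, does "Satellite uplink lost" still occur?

Counterfactual: set "Standby LO source is down" to not occurred.
Power amp down [OR]: Left encoder is out=not, Lower feed fails=occurs → at least one input occurs → occurs.
Modem stage fails [OR]: Primary waveguide switch stuck=occurs, Power amp down=occurs, Auxiliary tracking receiver malfunctions=not, ACU lost=occurs → at least one input occurs → occurs.
Tracking loop lost [OR]: Modem stage fails=occurs, Antenna drive failed=occurs → at least one input occurs → occurs.
Antenna path lost [AND]: Backup modem fails=occurs, Standby LO source is down=not → not all inputs occur → does not occur.
Transmit chain down [OR]: Antenna path lost=not, Redundant HPA fails=not → no input occurs → does not occur.
Satellite uplink lost [AND]: Tracking loop lost=occurs, Transmit chain down=not → not all inputs occur → does not occur.

No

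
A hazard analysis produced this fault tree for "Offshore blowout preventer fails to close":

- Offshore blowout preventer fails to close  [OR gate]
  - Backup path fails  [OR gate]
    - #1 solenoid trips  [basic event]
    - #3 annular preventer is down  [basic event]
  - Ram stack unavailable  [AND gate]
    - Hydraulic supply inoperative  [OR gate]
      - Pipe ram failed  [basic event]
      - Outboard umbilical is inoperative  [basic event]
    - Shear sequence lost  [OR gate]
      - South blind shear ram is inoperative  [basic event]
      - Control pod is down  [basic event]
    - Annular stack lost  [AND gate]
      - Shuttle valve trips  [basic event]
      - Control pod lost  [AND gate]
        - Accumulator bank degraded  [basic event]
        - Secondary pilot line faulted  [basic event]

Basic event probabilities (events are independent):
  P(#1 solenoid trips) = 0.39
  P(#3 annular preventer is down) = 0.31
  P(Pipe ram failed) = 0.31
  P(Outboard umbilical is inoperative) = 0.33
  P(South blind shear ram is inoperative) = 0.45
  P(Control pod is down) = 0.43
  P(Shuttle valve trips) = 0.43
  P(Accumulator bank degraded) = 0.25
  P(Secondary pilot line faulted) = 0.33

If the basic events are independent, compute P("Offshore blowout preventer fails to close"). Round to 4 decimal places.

0.5846

P(Backup path fails) [OR] = 1 − (1−0.39) × (1−0.31) = 0.579100
P(Hydraulic supply inoperative) [OR] = 1 − (1−0.31) × (1−0.33) = 0.537700
P(Shear sequence lost) [OR] = 1 − (1−0.45) × (1−0.43) = 0.686500
P(Control pod lost) [AND] = 0.25 × 0.33 = 0.082500
P(Annular stack lost) [AND] = 0.43 × 0.082500 = 0.035475
P(Ram stack unavailable) [AND] = 0.537700 × 0.686500 × 0.035475 = 0.013095
P(Offshore blowout preventer fails to close) [OR] = 1 − (1−0.579100) × (1−0.013095) = 0.584612
Rounded to 4 decimal places: P(Offshore blowout preventer fails to close) ≈ 0.5846.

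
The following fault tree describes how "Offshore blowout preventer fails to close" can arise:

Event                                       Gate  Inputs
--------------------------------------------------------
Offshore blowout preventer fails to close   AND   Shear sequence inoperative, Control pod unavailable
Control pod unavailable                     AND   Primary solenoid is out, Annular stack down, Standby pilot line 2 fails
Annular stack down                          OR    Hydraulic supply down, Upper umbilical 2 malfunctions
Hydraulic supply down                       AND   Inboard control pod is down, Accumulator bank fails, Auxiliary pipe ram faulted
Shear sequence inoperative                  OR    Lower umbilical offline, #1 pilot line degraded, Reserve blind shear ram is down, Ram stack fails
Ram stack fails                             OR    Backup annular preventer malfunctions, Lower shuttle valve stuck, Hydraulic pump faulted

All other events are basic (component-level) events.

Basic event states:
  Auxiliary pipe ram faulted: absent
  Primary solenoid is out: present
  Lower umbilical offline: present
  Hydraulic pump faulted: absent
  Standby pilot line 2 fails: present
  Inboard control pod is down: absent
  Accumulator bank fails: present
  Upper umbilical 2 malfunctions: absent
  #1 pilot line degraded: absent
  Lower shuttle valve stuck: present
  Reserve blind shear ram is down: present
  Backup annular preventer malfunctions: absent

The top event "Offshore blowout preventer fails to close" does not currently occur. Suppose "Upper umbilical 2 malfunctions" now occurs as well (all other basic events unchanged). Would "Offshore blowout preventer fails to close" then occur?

Yes

Counterfactual: set "Upper umbilical 2 malfunctions" to occurred.
Ram stack fails [OR]: Backup annular preventer malfunctions=not, Lower shuttle valve stuck=occurs, Hydraulic pump faulted=not → at least one input occurs → occurs.
Shear sequence inoperative [OR]: Lower umbilical offline=occurs, #1 pilot line degraded=not, Reserve blind shear ram is down=occurs, Ram stack fails=occurs → at least one input occurs → occurs.
Hydraulic supply down [AND]: Inboard control pod is down=not, Accumulator bank fails=occurs, Auxiliary pipe ram faulted=not → not all inputs occur → does not occur.
Annular stack down [OR]: Hydraulic supply down=not, Upper umbilical 2 malfunctions=occurs → at least one input occurs → occurs.
Control pod unavailable [AND]: Primary solenoid is out=occurs, Annular stack down=occurs, Standby pilot line 2 fails=occurs → all inputs occur → occurs.
Offshore blowout preventer fails to close [AND]: Shear sequence inoperative=occurs, Control pod unavailable=occurs → all inputs occur → occurs.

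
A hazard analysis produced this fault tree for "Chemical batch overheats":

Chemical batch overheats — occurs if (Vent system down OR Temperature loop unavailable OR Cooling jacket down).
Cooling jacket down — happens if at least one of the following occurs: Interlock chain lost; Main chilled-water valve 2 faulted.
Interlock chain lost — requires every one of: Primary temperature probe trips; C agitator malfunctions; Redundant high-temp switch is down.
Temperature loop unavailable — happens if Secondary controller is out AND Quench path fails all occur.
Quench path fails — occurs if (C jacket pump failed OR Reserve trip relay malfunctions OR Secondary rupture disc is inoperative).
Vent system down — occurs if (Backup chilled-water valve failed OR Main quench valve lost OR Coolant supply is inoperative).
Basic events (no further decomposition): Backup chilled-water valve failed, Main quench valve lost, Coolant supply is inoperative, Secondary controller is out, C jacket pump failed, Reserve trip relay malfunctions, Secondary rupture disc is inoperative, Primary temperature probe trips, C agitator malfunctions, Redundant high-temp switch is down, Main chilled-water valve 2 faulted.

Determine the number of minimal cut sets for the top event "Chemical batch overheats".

8

Vent system down [OR]: union of children's cut sets → 3 cut set(s).
Quench path fails [OR]: union of children's cut sets → 3 cut set(s).
Temperature loop unavailable [AND]: one cut set from each child combined → 1 × 3 = 3 cut set(s).
Interlock chain lost [AND]: one cut set from each child combined → 1 × 1 × 1 = 1 cut set(s).
Cooling jacket down [OR]: union of children's cut sets → 2 cut set(s).
Chemical batch overheats [OR]: union of children's cut sets → 8 cut set(s).
Minimal cut sets: {Backup chilled-water valve failed}; {Main quench valve lost}; {Coolant supply is inoperative}; {C jacket pump failed, Secondary controller is out}; {Reserve trip relay malfunctions, Secondary controller is out}; {Secondary controller is out, Secondary rupture disc is inoperative}; {C agitator malfunctions, Primary temperature probe trips, Redundant high-temp switch is down}; {Main chilled-water valve 2 faulted}.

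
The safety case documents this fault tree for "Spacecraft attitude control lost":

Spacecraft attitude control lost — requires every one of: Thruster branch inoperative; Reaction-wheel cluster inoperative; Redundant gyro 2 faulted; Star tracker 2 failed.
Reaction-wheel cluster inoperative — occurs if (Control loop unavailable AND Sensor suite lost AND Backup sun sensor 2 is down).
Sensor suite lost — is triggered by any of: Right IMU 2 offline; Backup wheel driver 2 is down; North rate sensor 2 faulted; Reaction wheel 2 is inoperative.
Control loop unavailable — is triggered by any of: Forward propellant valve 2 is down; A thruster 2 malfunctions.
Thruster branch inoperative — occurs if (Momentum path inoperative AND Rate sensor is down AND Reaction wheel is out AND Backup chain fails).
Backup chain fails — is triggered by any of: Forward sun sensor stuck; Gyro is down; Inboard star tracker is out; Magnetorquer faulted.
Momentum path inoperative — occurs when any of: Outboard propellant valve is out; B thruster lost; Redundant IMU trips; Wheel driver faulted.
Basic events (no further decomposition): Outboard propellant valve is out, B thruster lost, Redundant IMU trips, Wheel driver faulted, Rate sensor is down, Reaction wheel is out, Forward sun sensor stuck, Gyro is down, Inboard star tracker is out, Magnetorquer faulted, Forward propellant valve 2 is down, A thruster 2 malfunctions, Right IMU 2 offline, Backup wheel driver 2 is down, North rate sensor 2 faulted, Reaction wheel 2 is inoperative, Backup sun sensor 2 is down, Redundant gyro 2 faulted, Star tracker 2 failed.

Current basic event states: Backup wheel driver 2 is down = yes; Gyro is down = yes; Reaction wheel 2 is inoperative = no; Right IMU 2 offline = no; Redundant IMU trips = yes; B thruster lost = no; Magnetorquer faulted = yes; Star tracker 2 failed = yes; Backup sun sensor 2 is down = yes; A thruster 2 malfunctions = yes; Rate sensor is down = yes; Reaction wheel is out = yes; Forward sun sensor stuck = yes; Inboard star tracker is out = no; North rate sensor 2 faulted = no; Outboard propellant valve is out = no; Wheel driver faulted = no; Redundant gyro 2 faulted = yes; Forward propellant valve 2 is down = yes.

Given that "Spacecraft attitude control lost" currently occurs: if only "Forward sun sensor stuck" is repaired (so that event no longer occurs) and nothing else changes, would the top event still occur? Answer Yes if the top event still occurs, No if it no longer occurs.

Yes

Counterfactual: set "Forward sun sensor stuck" to not occurred.
Momentum path inoperative [OR]: Outboard propellant valve is out=not, B thruster lost=not, Redundant IMU trips=occurs, Wheel driver faulted=not → at least one input occurs → occurs.
Backup chain fails [OR]: Forward sun sensor stuck=not, Gyro is down=occurs, Inboard star tracker is out=not, Magnetorquer faulted=occurs → at least one input occurs → occurs.
Thruster branch inoperative [AND]: Momentum path inoperative=occurs, Rate sensor is down=occurs, Reaction wheel is out=occurs, Backup chain fails=occurs → all inputs occur → occurs.
Control loop unavailable [OR]: Forward propellant valve 2 is down=occurs, A thruster 2 malfunctions=occurs → at least one input occurs → occurs.
Sensor suite lost [OR]: Right IMU 2 offline=not, Backup wheel driver 2 is down=occurs, North rate sensor 2 faulted=not, Reaction wheel 2 is inoperative=not → at least one input occurs → occurs.
Reaction-wheel cluster inoperative [AND]: Control loop unavailable=occurs, Sensor suite lost=occurs, Backup sun sensor 2 is down=occurs → all inputs occur → occurs.
Spacecraft attitude control lost [AND]: Thruster branch inoperative=occurs, Reaction-wheel cluster inoperative=occurs, Redundant gyro 2 faulted=occurs, Star tracker 2 failed=occurs → all inputs occur → occurs.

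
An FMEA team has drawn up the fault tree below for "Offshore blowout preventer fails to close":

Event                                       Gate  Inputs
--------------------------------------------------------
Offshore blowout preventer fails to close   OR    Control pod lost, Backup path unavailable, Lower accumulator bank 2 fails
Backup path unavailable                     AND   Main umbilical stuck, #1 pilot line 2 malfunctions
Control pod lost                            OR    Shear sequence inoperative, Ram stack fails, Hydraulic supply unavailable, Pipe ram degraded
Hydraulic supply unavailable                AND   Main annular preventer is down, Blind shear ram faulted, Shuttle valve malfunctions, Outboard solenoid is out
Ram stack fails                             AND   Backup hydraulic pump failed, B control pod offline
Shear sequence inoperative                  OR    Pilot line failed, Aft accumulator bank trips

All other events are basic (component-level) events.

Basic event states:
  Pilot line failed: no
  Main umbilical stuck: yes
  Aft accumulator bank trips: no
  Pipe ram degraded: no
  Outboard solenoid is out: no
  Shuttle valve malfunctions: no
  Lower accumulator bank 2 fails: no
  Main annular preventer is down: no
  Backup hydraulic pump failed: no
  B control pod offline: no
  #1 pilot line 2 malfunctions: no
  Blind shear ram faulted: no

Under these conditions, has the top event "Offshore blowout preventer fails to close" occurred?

Shear sequence inoperative [OR]: Pilot line failed=not, Aft accumulator bank trips=not → no input occurs → does not occur.
Ram stack fails [AND]: Backup hydraulic pump failed=not, B control pod offline=not → not all inputs occur → does not occur.
Hydraulic supply unavailable [AND]: Main annular preventer is down=not, Blind shear ram faulted=not, Shuttle valve malfunctions=not, Outboard solenoid is out=not → not all inputs occur → does not occur.
Control pod lost [OR]: Shear sequence inoperative=not, Ram stack fails=not, Hydraulic supply unavailable=not, Pipe ram degraded=not → no input occurs → does not occur.
Backup path unavailable [AND]: Main umbilical stuck=occurs, #1 pilot line 2 malfunctions=not → not all inputs occur → does not occur.
Offshore blowout preventer fails to close [OR]: Control pod lost=not, Backup path unavailable=not, Lower accumulator bank 2 fails=not → no input occurs → does not occur.

No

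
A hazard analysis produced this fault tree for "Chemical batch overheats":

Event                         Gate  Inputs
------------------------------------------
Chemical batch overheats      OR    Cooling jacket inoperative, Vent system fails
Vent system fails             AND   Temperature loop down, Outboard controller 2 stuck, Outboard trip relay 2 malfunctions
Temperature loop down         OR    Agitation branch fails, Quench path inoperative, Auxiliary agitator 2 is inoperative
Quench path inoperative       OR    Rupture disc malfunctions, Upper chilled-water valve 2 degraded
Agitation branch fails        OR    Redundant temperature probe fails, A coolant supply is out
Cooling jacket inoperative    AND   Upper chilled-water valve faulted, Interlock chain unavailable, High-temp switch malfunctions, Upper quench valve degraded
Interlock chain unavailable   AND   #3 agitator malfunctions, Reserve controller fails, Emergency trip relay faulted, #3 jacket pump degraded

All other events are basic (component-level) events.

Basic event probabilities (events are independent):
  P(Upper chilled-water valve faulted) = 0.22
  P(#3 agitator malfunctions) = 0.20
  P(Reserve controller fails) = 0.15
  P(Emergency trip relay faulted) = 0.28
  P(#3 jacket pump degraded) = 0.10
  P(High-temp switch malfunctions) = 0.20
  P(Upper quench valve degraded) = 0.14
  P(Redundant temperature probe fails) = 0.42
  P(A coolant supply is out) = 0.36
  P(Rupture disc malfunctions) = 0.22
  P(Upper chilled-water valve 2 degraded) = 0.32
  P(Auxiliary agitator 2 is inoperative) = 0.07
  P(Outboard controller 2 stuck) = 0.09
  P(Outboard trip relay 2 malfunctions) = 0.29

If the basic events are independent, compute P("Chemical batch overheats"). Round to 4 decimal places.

0.0213

P(Interlock chain unavailable) [AND] = 0.20 × 0.15 × 0.28 × 0.10 = 0.000840
P(Cooling jacket inoperative) [AND] = 0.22 × 0.000840 × 0.20 × 0.14 = 0.000005
P(Agitation branch fails) [OR] = 1 − (1−0.42) × (1−0.36) = 0.628800
P(Quench path inoperative) [OR] = 1 − (1−0.22) × (1−0.32) = 0.469600
P(Temperature loop down) [OR] = 1 − (1−0.628800) × (1−0.469600) × (1−0.07) = 0.816897
P(Vent system fails) [AND] = 0.816897 × 0.09 × 0.29 = 0.021321
P(Chemical batch overheats) [OR] = 1 − (1−0.000005) × (1−0.021321) = 0.021326
Rounded to 4 decimal places: P(Chemical batch overheats) ≈ 0.0213.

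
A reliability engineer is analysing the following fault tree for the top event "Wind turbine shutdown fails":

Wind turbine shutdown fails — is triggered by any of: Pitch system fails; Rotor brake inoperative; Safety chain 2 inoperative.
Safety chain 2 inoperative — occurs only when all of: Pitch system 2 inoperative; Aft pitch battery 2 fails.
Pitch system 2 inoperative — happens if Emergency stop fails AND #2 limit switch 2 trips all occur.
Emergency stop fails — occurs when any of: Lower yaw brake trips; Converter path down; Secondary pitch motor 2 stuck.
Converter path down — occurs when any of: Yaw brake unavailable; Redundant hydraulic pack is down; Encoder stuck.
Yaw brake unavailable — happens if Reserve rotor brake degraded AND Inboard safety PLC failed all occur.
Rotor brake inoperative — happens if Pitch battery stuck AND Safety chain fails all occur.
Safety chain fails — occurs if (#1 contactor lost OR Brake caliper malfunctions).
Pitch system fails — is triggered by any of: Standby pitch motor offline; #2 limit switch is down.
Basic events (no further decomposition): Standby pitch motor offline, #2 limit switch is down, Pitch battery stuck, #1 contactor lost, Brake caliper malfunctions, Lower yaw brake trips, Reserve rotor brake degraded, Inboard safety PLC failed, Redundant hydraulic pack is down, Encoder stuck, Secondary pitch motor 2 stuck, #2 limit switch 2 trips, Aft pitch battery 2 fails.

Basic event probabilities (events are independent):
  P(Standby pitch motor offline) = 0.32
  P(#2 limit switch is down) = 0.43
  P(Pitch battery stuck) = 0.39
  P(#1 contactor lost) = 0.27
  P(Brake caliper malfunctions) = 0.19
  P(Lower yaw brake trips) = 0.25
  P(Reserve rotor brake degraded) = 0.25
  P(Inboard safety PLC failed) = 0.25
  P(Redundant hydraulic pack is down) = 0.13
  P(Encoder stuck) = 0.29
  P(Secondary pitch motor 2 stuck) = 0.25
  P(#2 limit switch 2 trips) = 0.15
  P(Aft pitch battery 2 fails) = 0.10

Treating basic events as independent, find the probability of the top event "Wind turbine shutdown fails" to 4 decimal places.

P(Pitch system fails) [OR] = 1 − (1−0.32) × (1−0.43) = 0.612400
P(Safety chain fails) [OR] = 1 − (1−0.27) × (1−0.19) = 0.408700
P(Rotor brake inoperative) [AND] = 0.39 × 0.408700 = 0.159393
P(Yaw brake unavailable) [AND] = 0.25 × 0.25 = 0.062500
P(Converter path down) [OR] = 1 − (1−0.062500) × (1−0.13) × (1−0.29) = 0.420906
P(Emergency stop fails) [OR] = 1 − (1−0.25) × (1−0.420906) × (1−0.25) = 0.674260
P(Pitch system 2 inoperative) [AND] = 0.674260 × 0.15 = 0.101139
P(Safety chain 2 inoperative) [AND] = 0.101139 × 0.10 = 0.010114
P(Wind turbine shutdown fails) [OR] = 1 − (1−0.612400) × (1−0.159393) × (1−0.010114) = 0.677476
Rounded to 4 decimal places: P(Wind turbine shutdown fails) ≈ 0.6775.

0.6775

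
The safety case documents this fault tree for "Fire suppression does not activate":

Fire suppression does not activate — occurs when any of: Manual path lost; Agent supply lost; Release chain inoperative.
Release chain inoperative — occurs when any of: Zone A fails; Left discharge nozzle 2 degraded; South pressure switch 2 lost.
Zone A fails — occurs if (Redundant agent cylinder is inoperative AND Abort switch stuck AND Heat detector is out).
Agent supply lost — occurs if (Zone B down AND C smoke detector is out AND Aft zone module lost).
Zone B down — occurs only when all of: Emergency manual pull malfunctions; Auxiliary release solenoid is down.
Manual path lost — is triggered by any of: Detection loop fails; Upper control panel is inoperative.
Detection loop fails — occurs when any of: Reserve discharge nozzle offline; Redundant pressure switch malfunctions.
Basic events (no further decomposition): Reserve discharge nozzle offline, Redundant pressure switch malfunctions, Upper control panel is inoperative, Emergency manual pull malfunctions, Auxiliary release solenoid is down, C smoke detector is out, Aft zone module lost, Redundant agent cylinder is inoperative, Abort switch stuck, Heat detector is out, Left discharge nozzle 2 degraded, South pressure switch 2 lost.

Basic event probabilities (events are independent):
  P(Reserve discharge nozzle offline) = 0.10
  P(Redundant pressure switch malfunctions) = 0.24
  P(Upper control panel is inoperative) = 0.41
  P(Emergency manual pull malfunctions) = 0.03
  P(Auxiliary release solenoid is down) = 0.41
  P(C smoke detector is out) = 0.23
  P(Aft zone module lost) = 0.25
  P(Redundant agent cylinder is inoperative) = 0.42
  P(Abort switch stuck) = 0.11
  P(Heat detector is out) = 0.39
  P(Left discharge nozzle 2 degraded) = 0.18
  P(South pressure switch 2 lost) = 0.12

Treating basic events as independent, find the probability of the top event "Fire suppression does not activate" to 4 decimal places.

P(Detection loop fails) [OR] = 1 − (1−0.10) × (1−0.24) = 0.316000
P(Manual path lost) [OR] = 1 − (1−0.316000) × (1−0.41) = 0.596440
P(Zone B down) [AND] = 0.03 × 0.41 = 0.012300
P(Agent supply lost) [AND] = 0.012300 × 0.23 × 0.25 = 0.000707
P(Zone A fails) [AND] = 0.42 × 0.11 × 0.39 = 0.018018
P(Release chain inoperative) [OR] = 1 − (1−0.018018) × (1−0.18) × (1−0.12) = 0.291402
P(Fire suppression does not activate) [OR] = 1 − (1−0.596440) × (1−0.000707) × (1−0.291402) = 0.714240
Rounded to 4 decimal places: P(Fire suppression does not activate) ≈ 0.7142.

0.7142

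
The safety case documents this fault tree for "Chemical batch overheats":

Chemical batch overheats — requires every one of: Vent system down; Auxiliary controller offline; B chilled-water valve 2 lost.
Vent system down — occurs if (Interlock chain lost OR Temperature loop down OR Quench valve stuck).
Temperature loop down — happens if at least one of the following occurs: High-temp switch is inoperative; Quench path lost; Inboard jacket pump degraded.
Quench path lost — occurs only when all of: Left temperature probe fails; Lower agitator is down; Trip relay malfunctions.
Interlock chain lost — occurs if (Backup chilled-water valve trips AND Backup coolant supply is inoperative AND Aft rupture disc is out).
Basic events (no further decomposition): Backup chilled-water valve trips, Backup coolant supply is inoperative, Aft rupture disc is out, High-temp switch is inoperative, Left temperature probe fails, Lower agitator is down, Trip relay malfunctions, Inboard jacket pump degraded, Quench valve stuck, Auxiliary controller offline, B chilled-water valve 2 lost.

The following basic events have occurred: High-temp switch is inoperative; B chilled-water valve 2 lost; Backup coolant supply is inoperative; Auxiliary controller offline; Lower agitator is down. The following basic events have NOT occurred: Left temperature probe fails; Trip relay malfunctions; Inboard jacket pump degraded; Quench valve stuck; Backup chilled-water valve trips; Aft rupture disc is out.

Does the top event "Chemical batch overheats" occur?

Interlock chain lost [AND]: Backup chilled-water valve trips=not, Backup coolant supply is inoperative=occurs, Aft rupture disc is out=not → not all inputs occur → does not occur.
Quench path lost [AND]: Left temperature probe fails=not, Lower agitator is down=occurs, Trip relay malfunctions=not → not all inputs occur → does not occur.
Temperature loop down [OR]: High-temp switch is inoperative=occurs, Quench path lost=not, Inboard jacket pump degraded=not → at least one input occurs → occurs.
Vent system down [OR]: Interlock chain lost=not, Temperature loop down=occurs, Quench valve stuck=not → at least one input occurs → occurs.
Chemical batch overheats [AND]: Vent system down=occurs, Auxiliary controller offline=occurs, B chilled-water valve 2 lost=occurs → all inputs occur → occurs.

Yes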